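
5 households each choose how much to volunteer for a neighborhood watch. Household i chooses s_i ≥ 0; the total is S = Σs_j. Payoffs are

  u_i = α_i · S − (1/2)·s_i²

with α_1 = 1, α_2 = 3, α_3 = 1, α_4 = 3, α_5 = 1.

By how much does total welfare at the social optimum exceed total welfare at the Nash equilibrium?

132

Household i's FOC: ∂u_i/∂s_i = α_i − s_i = 0, so s_i* = α_i.
NE contributions = (1, 3, 1, 3, 1); S = 9.
W^NE = (Σα)·S − ½Σα_i² = 9² − ½·21 = 70.5.
Planner sets s_i = Σα_j = 9 for every i, so S^SO = 5·9 = 45.
W^SO = (Σα)·S^SO − ½·5·(Σα)² = (5/2)·9² = 202.5.
Deadweight loss = W^SO − W^NE = 132.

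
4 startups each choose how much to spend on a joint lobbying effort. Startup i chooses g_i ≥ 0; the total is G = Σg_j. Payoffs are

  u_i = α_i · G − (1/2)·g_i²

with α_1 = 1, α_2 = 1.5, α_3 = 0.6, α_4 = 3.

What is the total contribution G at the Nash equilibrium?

6.1

Startup i's FOC: ∂u_i/∂g_i = α_i − g_i = 0, so g_i* = α_i.
NE contributions = (1, 1.5, 0.6, 3); G = 6.1.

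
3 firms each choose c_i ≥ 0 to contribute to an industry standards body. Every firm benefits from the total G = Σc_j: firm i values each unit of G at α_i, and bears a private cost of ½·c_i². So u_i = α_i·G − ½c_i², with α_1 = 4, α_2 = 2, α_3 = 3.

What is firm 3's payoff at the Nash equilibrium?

22.5

Firm i's FOC: ∂u_i/∂c_i = α_i − c_i = 0, so c_i* = α_i.
NE contributions = (4, 2, 3); G = 9.
u_3 = α_3·G − ½·(c_3)² = 3·9 − ½·3² = 22.5.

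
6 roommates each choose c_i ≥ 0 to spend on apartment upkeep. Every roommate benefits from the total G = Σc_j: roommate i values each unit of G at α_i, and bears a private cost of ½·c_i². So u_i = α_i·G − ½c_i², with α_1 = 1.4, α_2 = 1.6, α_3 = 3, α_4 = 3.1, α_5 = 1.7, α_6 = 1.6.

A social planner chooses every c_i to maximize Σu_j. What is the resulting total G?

Planner FOC: ∂(Σu_j)/∂c_i = (Σα_j) − c_i = 0, so c_i^SO = Σα_j = 12.4 for every i; G^SO = 74.4.

74.4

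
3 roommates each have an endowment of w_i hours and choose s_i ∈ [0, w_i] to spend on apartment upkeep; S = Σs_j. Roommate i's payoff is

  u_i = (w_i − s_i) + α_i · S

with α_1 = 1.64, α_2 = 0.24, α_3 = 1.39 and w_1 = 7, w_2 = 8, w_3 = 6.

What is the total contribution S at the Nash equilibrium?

∂u_i/∂s_i = α_i − 1, so roommate i contributes w_i if α_i > 1, else 0.
α_i > 1 for i ∈ {1, 3}; NE contributions (7, 0, 6), S = 13.

13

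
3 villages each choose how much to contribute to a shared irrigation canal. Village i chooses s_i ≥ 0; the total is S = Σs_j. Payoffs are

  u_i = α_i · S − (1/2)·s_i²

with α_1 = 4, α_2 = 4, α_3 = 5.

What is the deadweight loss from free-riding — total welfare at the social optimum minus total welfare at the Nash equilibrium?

Village i's FOC: ∂u_i/∂s_i = α_i − s_i = 0, so s_i* = α_i.
NE contributions = (4, 4, 5); S = 13.
W^NE = (Σα)·S − ½Σα_i² = 13² − ½·57 = 140.5.
Planner sets s_i = Σα_j = 13 for every i, so S^SO = 3·13 = 39.
W^SO = (Σα)·S^SO − ½·3·(Σα)² = (3/2)·13² = 253.5.
Deadweight loss = W^SO − W^NE = 113.

113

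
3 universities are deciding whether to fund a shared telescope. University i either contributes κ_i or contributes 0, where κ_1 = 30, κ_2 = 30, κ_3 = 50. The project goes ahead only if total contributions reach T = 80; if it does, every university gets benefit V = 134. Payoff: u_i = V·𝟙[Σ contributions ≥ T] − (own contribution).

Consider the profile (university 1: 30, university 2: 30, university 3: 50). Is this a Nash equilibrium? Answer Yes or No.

Total = 110 ≥ 80: provided.
University 1 (pledges 30, payoff 104): dropping to 0 → total 80, payoff 134. Profitable deviation.

No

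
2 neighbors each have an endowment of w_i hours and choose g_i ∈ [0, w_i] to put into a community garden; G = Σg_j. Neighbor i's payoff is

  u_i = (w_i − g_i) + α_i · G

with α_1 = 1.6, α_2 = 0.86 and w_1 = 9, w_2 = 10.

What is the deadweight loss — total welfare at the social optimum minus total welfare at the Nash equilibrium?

14.6

∂u_i/∂g_i = α_i − 1, so neighbor i contributes w_i if α_i > 1, else 0.
α_i > 1 for i ∈ {1}; NE contributions (9, 0), G = 9.
W^NE = Σw_i − G^NE + (Σα_i)·G^NE = 19 + 1.46·9 = 32.14.
Planner: ∂(Σu_j)/∂g_i = Σα_j − 1 = 1.46 > 0, so everyone contributes w_i; G^SO = 19, W^SO = 19 + 1.46·19 = 46.74.
Deadweight loss = 14.6.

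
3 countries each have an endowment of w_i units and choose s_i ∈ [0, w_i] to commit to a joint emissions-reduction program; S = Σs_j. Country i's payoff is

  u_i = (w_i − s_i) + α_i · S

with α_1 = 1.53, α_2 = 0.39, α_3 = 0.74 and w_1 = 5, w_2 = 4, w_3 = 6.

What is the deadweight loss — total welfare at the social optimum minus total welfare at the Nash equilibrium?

16.6

∂u_i/∂s_i = α_i − 1, so country i contributes w_i if α_i > 1, else 0.
α_i > 1 for i ∈ {1}; NE contributions (5, 0, 0), S = 5.
W^NE = Σw_i − S^NE + (Σα_i)·S^NE = 15 + 1.66·5 = 23.3.
Planner: ∂(Σu_j)/∂s_i = Σα_j − 1 = 1.66 > 0, so everyone contributes w_i; S^SO = 15, W^SO = 15 + 1.66·15 = 39.9.
Deadweight loss = 16.6.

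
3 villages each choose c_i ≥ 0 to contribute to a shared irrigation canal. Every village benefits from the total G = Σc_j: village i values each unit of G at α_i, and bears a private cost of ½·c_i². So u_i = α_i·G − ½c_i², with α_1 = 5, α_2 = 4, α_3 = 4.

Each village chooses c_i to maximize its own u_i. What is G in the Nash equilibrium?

Village i's FOC: ∂u_i/∂c_i = α_i − c_i = 0, so c_i* = α_i.
NE contributions = (5, 4, 4); G = 13.

13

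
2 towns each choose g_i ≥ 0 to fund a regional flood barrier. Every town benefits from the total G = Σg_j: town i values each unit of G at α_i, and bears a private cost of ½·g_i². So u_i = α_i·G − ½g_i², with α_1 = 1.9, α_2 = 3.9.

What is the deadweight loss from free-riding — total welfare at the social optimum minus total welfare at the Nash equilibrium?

Town i's FOC: ∂u_i/∂g_i = α_i − g_i = 0, so g_i* = α_i.
NE contributions = (1.9, 3.9); G = 5.8.
W^NE = (Σα)·G − ½Σα_i² = 5.8² − ½·18.82 = 24.23.
Planner sets g_i = Σα_j = 5.8 for every i, so G^SO = 2·5.8 = 11.6.
W^SO = (Σα)·G^SO − ½·2·(Σα)² = (2/2)·5.8² = 33.64.
Deadweight loss = W^SO − W^NE = 9.41.

9.41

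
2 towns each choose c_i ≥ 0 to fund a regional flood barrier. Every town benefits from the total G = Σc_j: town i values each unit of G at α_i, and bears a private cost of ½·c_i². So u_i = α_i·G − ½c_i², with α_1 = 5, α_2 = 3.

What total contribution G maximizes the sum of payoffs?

16

Planner FOC: ∂(Σu_j)/∂c_i = (Σα_j) − c_i = 0, so c_i^SO = Σα_j = 8 for every i; G^SO = 16.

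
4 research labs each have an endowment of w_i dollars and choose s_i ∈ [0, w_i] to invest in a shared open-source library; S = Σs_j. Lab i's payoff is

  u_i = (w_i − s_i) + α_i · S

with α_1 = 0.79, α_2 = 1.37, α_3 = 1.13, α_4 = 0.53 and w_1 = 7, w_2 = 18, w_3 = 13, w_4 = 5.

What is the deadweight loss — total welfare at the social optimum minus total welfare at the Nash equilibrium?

33.84

∂u_i/∂s_i = α_i − 1, so lab i contributes w_i if α_i > 1, else 0.
α_i > 1 for i ∈ {2, 3}; NE contributions (0, 18, 13, 0), S = 31.
W^NE = Σw_i − S^NE + (Σα_i)·S^NE = 43 + 2.82·31 = 130.42.
Planner: ∂(Σu_j)/∂s_i = Σα_j − 1 = 2.82 > 0, so everyone contributes w_i; S^SO = 43, W^SO = 43 + 2.82·43 = 164.26.
Deadweight loss = 33.84.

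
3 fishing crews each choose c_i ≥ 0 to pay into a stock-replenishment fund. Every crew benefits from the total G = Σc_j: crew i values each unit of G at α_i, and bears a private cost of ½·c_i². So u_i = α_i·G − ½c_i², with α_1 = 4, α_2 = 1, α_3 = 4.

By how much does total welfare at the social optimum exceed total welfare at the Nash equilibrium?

57

Crew i's FOC: ∂u_i/∂c_i = α_i − c_i = 0, so c_i* = α_i.
NE contributions = (4, 1, 4); G = 9.
W^NE = (Σα)·G − ½Σα_i² = 9² − ½·33 = 64.5.
Planner sets c_i = Σα_j = 9 for every i, so G^SO = 3·9 = 27.
W^SO = (Σα)·G^SO − ½·3·(Σα)² = (3/2)·9² = 121.5.
Deadweight loss = W^SO − W^NE = 57.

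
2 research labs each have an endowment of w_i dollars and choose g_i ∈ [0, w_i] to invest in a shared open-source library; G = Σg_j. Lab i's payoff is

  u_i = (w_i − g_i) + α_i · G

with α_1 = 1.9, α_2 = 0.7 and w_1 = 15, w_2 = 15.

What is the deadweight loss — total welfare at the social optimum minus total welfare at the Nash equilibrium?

∂u_i/∂g_i = α_i − 1, so lab i contributes w_i if α_i > 1, else 0.
α_i > 1 for i ∈ {1}; NE contributions (15, 0), G = 15.
W^NE = Σw_i − G^NE + (Σα_i)·G^NE = 30 + 1.6·15 = 54.
Planner: ∂(Σu_j)/∂g_i = Σα_j − 1 = 1.6 > 0, so everyone contributes w_i; G^SO = 30, W^SO = 30 + 1.6·30 = 78.
Deadweight loss = 24.

24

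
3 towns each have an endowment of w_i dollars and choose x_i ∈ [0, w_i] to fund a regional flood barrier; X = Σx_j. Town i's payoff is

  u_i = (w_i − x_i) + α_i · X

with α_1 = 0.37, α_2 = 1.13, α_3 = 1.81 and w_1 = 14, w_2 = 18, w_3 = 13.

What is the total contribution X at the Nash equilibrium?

31

∂u_i/∂x_i = α_i − 1, so town i contributes w_i if α_i > 1, else 0.
α_i > 1 for i ∈ {2, 3}; NE contributions (0, 18, 13), X = 31.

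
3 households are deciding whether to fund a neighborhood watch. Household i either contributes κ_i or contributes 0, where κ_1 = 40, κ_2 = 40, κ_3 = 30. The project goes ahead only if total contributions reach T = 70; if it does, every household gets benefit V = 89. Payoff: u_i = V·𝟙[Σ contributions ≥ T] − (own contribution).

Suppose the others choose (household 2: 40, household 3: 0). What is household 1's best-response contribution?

40

Others' total = 40. Contributing 40 brings total to 80 ≥ 70: gain V − κ_1 = 49.
Best response: 40.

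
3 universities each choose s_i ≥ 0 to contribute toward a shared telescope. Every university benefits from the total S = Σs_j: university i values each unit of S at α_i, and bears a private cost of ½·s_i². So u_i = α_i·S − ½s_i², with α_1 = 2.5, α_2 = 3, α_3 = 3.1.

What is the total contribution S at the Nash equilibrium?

University i's FOC: ∂u_i/∂s_i = α_i − s_i = 0, so s_i* = α_i.
NE contributions = (2.5, 3, 3.1); S = 8.6.

8.6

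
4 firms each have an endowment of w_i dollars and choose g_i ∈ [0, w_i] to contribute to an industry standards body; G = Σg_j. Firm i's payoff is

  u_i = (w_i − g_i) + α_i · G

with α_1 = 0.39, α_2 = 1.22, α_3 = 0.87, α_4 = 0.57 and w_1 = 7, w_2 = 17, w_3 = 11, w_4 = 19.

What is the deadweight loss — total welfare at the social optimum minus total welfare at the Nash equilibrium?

∂u_i/∂g_i = α_i − 1, so firm i contributes w_i if α_i > 1, else 0.
α_i > 1 for i ∈ {2}; NE contributions (0, 17, 0, 0), G = 17.
W^NE = Σw_i − G^NE + (Σα_i)·G^NE = 54 + 2.05·17 = 88.85.
Planner: ∂(Σu_j)/∂g_i = Σα_j − 1 = 2.05 > 0, so everyone contributes w_i; G^SO = 54, W^SO = 54 + 2.05·54 = 164.7.
Deadweight loss = 75.85.

75.85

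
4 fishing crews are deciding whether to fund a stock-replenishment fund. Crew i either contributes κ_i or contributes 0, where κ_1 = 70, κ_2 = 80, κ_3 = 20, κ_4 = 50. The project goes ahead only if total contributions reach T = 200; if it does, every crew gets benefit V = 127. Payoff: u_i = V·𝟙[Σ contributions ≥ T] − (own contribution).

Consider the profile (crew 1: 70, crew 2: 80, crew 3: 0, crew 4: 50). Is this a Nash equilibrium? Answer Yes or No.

Yes

Total = 200 ≥ 200: provided.
Crew 1 (pledges 70, payoff 57): dropping to 0 → total 130, payoff 0. No gain.
Crew 2 (pledges 80, payoff 47): dropping to 0 → total 120, payoff 0. No gain.
Crew 3 (pledges 0, payoff 127): pledging 20 → total 220, payoff 107. No gain.
Crew 4 (pledges 50, payoff 77): dropping to 0 → total 150, payoff 0. No gain.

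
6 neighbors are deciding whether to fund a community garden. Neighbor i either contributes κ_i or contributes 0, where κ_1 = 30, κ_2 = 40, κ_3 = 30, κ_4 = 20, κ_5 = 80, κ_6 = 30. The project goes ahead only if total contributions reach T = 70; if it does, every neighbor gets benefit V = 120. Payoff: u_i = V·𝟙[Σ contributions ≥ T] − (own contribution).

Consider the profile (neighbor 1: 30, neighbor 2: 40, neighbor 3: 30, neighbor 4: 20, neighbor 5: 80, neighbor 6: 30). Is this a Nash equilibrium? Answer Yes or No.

Total = 230 ≥ 70: provided.
Neighbor 1 (pledges 30, payoff 90): dropping to 0 → total 200, payoff 120. Profitable deviation.

No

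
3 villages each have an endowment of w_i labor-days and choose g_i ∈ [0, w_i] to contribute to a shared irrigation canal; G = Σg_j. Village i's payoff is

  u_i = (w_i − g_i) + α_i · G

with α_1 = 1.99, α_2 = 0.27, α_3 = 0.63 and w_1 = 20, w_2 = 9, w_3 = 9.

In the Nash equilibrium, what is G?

∂u_i/∂g_i = α_i − 1, so village i contributes w_i if α_i > 1, else 0.
α_i > 1 for i ∈ {1}; NE contributions (20, 0, 0), G = 20.

20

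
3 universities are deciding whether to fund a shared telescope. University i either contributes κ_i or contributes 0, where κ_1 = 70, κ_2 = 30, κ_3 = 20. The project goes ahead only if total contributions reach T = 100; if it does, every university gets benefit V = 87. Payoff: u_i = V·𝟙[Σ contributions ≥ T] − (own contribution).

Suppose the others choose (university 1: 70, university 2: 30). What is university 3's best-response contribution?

Others' total = 100 ≥ 100; contributing adds cost 20 for no extra benefit.
Best response: 0.

0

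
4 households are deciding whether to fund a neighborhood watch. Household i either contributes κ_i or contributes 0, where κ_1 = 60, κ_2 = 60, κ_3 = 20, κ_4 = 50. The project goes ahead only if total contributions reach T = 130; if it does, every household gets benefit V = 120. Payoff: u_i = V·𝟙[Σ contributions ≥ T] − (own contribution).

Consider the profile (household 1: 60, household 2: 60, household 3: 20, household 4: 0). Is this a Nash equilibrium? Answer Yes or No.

Total = 140 ≥ 130: provided.
Household 1 (pledges 60, payoff 60): dropping to 0 → total 80, payoff 0. No gain.
Household 2 (pledges 60, payoff 60): dropping to 0 → total 80, payoff 0. No gain.
Household 3 (pledges 20, payoff 100): dropping to 0 → total 120, payoff 0. No gain.
Household 4 (pledges 0, payoff 120): pledging 50 → total 190, payoff 70. No gain.

Yes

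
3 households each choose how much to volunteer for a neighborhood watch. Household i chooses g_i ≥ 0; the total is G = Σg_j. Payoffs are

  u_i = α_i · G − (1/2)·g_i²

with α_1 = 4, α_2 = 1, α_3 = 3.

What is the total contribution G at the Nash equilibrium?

8

Household i's FOC: ∂u_i/∂g_i = α_i − g_i = 0, so g_i* = α_i.
NE contributions = (4, 1, 3); G = 8.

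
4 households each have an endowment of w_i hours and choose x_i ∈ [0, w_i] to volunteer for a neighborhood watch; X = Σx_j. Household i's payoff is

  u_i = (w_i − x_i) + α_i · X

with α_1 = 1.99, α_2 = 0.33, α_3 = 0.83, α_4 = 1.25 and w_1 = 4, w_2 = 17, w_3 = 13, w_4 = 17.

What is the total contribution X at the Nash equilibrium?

∂u_i/∂x_i = α_i − 1, so household i contributes w_i if α_i > 1, else 0.
α_i > 1 for i ∈ {1, 4}; NE contributions (4, 0, 0, 17), X = 21.

21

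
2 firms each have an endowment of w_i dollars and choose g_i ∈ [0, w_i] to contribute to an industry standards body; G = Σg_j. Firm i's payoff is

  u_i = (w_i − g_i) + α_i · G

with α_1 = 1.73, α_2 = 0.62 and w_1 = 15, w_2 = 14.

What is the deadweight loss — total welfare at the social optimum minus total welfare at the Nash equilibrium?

18.9

∂u_i/∂g_i = α_i − 1, so firm i contributes w_i if α_i > 1, else 0.
α_i > 1 for i ∈ {1}; NE contributions (15, 0), G = 15.
W^NE = Σw_i − G^NE + (Σα_i)·G^NE = 29 + 1.35·15 = 49.25.
Planner: ∂(Σu_j)/∂g_i = Σα_j − 1 = 1.35 > 0, so everyone contributes w_i; G^SO = 29, W^SO = 29 + 1.35·29 = 68.15.
Deadweight loss = 18.9.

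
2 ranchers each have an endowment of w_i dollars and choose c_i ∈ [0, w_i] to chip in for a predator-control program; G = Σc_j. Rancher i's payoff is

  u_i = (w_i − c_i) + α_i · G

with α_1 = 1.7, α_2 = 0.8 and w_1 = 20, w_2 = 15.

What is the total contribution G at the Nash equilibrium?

∂u_i/∂c_i = α_i − 1, so rancher i contributes w_i if α_i > 1, else 0.
α_i > 1 for i ∈ {1}; NE contributions (20, 0), G = 20.

20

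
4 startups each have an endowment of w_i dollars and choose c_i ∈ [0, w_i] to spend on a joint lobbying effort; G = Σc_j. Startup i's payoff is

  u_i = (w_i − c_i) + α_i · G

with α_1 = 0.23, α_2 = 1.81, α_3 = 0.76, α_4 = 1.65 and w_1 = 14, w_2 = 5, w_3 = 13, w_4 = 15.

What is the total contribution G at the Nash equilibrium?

20

∂u_i/∂c_i = α_i − 1, so startup i contributes w_i if α_i > 1, else 0.
α_i > 1 for i ∈ {2, 4}; NE contributions (0, 5, 0, 15), G = 20.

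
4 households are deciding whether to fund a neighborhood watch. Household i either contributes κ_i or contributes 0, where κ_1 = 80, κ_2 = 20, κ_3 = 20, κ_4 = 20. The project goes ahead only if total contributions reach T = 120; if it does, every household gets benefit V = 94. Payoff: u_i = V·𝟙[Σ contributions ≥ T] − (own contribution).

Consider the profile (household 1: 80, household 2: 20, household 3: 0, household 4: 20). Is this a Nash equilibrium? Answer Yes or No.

Total = 120 ≥ 120: provided.
Household 1 (pledges 80, payoff 14): dropping to 0 → total 40, payoff 0. No gain.
Household 2 (pledges 20, payoff 74): dropping to 0 → total 100, payoff 0. No gain.
Household 3 (pledges 0, payoff 94): pledging 20 → total 140, payoff 74. No gain.
Household 4 (pledges 20, payoff 74): dropping to 0 → total 100, payoff 0. No gain.

Yes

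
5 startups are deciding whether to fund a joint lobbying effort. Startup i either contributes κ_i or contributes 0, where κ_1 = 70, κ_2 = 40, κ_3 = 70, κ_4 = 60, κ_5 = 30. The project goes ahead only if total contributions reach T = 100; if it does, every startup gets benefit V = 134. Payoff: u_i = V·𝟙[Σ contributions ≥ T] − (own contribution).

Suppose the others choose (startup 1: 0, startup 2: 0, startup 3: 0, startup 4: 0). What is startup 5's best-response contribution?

Others' total = 0. Even contributing 30 gives 30 < 100: no benefit either way.
Best response: 0.

0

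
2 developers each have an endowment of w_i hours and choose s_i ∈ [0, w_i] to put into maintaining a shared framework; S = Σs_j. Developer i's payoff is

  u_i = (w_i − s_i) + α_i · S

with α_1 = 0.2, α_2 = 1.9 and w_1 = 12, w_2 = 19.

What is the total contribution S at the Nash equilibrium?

19

∂u_i/∂s_i = α_i − 1, so developer i contributes w_i if α_i > 1, else 0.
α_i > 1 for i ∈ {2}; NE contributions (0, 19), S = 19.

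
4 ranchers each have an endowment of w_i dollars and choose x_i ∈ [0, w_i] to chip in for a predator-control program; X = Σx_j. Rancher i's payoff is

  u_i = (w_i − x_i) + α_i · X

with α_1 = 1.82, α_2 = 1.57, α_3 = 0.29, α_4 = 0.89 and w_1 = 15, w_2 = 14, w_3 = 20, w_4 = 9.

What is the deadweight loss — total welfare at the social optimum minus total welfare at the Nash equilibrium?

103.53

∂u_i/∂x_i = α_i − 1, so rancher i contributes w_i if α_i > 1, else 0.
α_i > 1 for i ∈ {1, 2}; NE contributions (15, 14, 0, 0), X = 29.
W^NE = Σw_i − X^NE + (Σα_i)·X^NE = 58 + 3.57·29 = 161.53.
Planner: ∂(Σu_j)/∂x_i = Σα_j − 1 = 3.57 > 0, so everyone contributes w_i; X^SO = 58, W^SO = 58 + 3.57·58 = 265.06.
Deadweight loss = 103.53.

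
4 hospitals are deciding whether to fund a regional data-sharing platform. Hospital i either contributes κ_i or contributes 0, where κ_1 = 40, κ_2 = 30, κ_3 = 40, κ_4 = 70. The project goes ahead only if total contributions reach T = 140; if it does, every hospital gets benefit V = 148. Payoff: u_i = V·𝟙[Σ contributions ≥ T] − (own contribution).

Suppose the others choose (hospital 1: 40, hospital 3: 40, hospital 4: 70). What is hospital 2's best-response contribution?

0

Others' total = 150 ≥ 140; contributing adds cost 30 for no extra benefit.
Best response: 0.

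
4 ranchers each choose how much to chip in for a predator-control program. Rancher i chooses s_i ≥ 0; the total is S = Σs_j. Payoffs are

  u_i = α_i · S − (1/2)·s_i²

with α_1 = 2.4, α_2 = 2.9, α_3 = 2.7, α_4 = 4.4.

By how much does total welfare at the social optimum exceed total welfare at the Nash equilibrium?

Rancher i's FOC: ∂u_i/∂s_i = α_i − s_i = 0, so s_i* = α_i.
NE contributions = (2.4, 2.9, 2.7, 4.4); S = 12.4.
W^NE = (Σα)·S − ½Σα_i² = 12.4² − ½·40.82 = 133.35.
Planner sets s_i = Σα_j = 12.4 for every i, so S^SO = 4·12.4 = 49.6.
W^SO = (Σα)·S^SO − ½·4·(Σα)² = (4/2)·12.4² = 307.52.
Deadweight loss = W^SO − W^NE = 174.17.

174.17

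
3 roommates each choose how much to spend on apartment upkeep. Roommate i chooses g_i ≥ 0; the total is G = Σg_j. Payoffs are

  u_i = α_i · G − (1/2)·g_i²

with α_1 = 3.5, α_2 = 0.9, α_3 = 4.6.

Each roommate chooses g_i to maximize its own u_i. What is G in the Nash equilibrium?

Roommate i's FOC: ∂u_i/∂g_i = α_i − g_i = 0, so g_i* = α_i.
NE contributions = (3.5, 0.9, 4.6); G = 9.

9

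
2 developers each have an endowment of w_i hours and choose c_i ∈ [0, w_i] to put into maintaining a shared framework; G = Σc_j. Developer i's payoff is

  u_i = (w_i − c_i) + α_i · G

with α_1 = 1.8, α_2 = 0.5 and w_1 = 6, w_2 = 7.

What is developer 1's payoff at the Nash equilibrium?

∂u_i/∂c_i = α_i − 1, so developer i contributes w_i if α_i > 1, else 0.
α_i > 1 for i ∈ {1}; NE contributions (6, 0), G = 6.
u_1 = (6 − 6) + 1.8·6 = 10.8.

10.8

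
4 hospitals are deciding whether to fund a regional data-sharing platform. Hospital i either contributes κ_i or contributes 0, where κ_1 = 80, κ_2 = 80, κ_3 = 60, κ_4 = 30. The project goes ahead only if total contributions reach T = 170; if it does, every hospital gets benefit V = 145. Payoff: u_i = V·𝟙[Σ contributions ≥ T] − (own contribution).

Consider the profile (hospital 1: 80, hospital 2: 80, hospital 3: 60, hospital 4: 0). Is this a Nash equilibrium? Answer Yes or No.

Yes

Total = 220 ≥ 170: provided.
Hospital 1 (pledges 80, payoff 65): dropping to 0 → total 140, payoff 0. No gain.
Hospital 2 (pledges 80, payoff 65): dropping to 0 → total 140, payoff 0. No gain.
Hospital 3 (pledges 60, payoff 85): dropping to 0 → total 160, payoff 0. No gain.
Hospital 4 (pledges 0, payoff 145): pledging 30 → total 250, payoff 115. No gain.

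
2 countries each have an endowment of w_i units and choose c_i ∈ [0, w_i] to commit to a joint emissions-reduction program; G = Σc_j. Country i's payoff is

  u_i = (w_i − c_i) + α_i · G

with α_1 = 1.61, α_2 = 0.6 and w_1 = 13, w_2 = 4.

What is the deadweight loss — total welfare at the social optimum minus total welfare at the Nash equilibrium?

∂u_i/∂c_i = α_i − 1, so country i contributes w_i if α_i > 1, else 0.
α_i > 1 for i ∈ {1}; NE contributions (13, 0), G = 13.
W^NE = Σw_i − G^NE + (Σα_i)·G^NE = 17 + 1.21·13 = 32.73.
Planner: ∂(Σu_j)/∂c_i = Σα_j − 1 = 1.21 > 0, so everyone contributes w_i; G^SO = 17, W^SO = 17 + 1.21·17 = 37.57.
Deadweight loss = 4.84.

4.84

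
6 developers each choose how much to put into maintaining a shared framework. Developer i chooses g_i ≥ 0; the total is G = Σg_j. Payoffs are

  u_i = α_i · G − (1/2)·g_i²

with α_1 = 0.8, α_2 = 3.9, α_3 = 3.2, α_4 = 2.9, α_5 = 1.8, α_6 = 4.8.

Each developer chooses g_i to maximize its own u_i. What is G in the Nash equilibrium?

17.4

Developer i's FOC: ∂u_i/∂g_i = α_i − g_i = 0, so g_i* = α_i.
NE contributions = (0.8, 3.9, 3.2, 2.9, 1.8, 4.8); G = 17.4.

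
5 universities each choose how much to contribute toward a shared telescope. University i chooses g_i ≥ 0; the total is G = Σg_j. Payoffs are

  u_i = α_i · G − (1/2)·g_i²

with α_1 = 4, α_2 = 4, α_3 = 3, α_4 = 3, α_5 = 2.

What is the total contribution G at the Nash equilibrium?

University i's FOC: ∂u_i/∂g_i = α_i − g_i = 0, so g_i* = α_i.
NE contributions = (4, 4, 3, 3, 2); G = 16.

16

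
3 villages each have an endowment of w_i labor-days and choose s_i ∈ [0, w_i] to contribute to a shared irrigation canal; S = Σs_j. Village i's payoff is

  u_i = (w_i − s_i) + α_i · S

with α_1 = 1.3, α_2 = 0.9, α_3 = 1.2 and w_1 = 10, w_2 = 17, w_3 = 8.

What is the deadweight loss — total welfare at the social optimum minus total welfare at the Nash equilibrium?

∂u_i/∂s_i = α_i − 1, so village i contributes w_i if α_i > 1, else 0.
α_i > 1 for i ∈ {1, 3}; NE contributions (10, 0, 8), S = 18.
W^NE = Σw_i − S^NE + (Σα_i)·S^NE = 35 + 2.4·18 = 78.2.
Planner: ∂(Σu_j)/∂s_i = Σα_j − 1 = 2.4 > 0, so everyone contributes w_i; S^SO = 35, W^SO = 35 + 2.4·35 = 119.
Deadweight loss = 40.8.

40.8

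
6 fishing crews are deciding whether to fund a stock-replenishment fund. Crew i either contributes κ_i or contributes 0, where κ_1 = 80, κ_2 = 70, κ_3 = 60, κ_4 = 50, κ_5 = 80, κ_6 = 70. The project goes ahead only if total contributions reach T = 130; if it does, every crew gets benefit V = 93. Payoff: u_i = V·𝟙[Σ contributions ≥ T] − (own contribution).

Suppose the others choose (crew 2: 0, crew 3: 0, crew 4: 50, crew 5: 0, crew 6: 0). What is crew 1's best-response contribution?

Others' total = 50. Contributing 80 brings total to 130 ≥ 130: gain V − κ_1 = 13.
Best response: 80.

80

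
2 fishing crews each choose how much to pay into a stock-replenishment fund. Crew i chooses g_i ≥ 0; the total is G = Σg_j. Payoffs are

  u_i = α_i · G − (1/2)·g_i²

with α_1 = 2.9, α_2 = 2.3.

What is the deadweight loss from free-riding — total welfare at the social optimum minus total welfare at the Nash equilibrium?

6.85

Crew i's FOC: ∂u_i/∂g_i = α_i − g_i = 0, so g_i* = α_i.
NE contributions = (2.9, 2.3); G = 5.2.
W^NE = (Σα)·G − ½Σα_i² = 5.2² − ½·13.7 = 20.19.
Planner sets g_i = Σα_j = 5.2 for every i, so G^SO = 2·5.2 = 10.4.
W^SO = (Σα)·G^SO − ½·2·(Σα)² = (2/2)·5.2² = 27.04.
Deadweight loss = W^SO − W^NE = 6.85.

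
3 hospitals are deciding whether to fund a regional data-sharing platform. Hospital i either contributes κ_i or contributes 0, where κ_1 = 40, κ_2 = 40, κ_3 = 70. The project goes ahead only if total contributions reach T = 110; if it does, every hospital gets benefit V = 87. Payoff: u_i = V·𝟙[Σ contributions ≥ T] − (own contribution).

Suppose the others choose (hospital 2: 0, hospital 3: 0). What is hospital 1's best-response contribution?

0

Others' total = 0. Even contributing 40 gives 40 < 110: no benefit either way.
Best response: 0.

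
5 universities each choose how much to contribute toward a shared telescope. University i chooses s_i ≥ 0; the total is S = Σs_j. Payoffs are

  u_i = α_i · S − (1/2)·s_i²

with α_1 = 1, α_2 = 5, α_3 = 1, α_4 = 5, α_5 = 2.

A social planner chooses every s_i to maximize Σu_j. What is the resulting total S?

Planner FOC: ∂(Σu_j)/∂s_i = (Σα_j) − s_i = 0, so s_i^SO = Σα_j = 14 for every i; S^SO = 70.

70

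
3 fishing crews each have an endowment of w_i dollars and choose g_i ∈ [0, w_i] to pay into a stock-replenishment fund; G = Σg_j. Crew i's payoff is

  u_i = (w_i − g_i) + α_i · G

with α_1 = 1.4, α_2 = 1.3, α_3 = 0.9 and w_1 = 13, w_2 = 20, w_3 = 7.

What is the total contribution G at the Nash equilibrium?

∂u_i/∂g_i = α_i − 1, so crew i contributes w_i if α_i > 1, else 0.
α_i > 1 for i ∈ {1, 2}; NE contributions (13, 20, 0), G = 33.

33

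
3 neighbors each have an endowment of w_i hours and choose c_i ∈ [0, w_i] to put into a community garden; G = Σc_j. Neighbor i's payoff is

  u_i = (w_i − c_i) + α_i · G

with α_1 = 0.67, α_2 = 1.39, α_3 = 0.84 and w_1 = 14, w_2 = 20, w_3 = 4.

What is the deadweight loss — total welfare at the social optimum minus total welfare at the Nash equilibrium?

34.2

∂u_i/∂c_i = α_i − 1, so neighbor i contributes w_i if α_i > 1, else 0.
α_i > 1 for i ∈ {2}; NE contributions (0, 20, 0), G = 20.
W^NE = Σw_i − G^NE + (Σα_i)·G^NE = 38 + 1.9·20 = 76.
Planner: ∂(Σu_j)/∂c_i = Σα_j − 1 = 1.9 > 0, so everyone contributes w_i; G^SO = 38, W^SO = 38 + 1.9·38 = 110.2.
Deadweight loss = 34.2.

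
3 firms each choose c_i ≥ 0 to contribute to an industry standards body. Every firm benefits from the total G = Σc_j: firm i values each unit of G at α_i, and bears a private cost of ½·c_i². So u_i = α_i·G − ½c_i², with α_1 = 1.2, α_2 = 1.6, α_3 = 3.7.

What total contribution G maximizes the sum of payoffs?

Planner FOC: ∂(Σu_j)/∂c_i = (Σα_j) − c_i = 0, so c_i^SO = Σα_j = 6.5 for every i; G^SO = 19.5.

19.5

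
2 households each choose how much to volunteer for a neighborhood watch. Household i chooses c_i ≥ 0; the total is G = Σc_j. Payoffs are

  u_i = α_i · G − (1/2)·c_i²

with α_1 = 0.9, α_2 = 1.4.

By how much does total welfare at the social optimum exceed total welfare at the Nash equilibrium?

1.385

Household i's FOC: ∂u_i/∂c_i = α_i − c_i = 0, so c_i* = α_i.
NE contributions = (0.9, 1.4); G = 2.3.
W^NE = (Σα)·G − ½Σα_i² = 2.3² − ½·2.77 = 3.905.
Planner sets c_i = Σα_j = 2.3 for every i, so G^SO = 2·2.3 = 4.6.
W^SO = (Σα)·G^SO − ½·2·(Σα)² = (2/2)·2.3² = 5.29.
Deadweight loss = W^SO − W^NE = 1.385.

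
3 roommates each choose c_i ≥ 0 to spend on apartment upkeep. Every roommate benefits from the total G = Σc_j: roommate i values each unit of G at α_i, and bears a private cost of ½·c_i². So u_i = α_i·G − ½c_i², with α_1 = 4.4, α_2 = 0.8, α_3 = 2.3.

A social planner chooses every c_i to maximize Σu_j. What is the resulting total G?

Planner FOC: ∂(Σu_j)/∂c_i = (Σα_j) − c_i = 0, so c_i^SO = Σα_j = 7.5 for every i; G^SO = 22.5.

22.5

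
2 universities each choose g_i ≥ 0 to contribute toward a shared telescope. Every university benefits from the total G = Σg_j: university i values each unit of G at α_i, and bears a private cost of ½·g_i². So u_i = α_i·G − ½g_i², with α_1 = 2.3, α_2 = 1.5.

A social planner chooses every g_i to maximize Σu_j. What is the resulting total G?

7.6

Planner FOC: ∂(Σu_j)/∂g_i = (Σα_j) − g_i = 0, so g_i^SO = Σα_j = 3.8 for every i; G^SO = 7.6.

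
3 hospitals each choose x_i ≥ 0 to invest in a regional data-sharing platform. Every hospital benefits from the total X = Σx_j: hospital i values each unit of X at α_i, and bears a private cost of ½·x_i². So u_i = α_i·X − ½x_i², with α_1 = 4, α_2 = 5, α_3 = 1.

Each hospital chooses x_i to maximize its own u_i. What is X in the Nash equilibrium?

Hospital i's FOC: ∂u_i/∂x_i = α_i − x_i = 0, so x_i* = α_i.
NE contributions = (4, 5, 1); X = 10.

10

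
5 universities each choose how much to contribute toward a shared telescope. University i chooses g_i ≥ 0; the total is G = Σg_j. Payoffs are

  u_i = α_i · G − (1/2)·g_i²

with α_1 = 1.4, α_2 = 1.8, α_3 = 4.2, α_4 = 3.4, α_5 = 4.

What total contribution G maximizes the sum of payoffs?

Planner FOC: ∂(Σu_j)/∂g_i = (Σα_j) − g_i = 0, so g_i^SO = Σα_j = 14.8 for every i; G^SO = 74.

74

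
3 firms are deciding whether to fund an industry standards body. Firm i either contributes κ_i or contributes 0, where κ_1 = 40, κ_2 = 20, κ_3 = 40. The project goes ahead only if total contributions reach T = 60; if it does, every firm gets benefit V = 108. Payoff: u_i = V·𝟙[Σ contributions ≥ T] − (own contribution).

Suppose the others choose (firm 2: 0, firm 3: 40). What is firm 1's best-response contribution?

Others' total = 40. Contributing 40 brings total to 80 ≥ 60: gain V − κ_1 = 68.
Best response: 40.

40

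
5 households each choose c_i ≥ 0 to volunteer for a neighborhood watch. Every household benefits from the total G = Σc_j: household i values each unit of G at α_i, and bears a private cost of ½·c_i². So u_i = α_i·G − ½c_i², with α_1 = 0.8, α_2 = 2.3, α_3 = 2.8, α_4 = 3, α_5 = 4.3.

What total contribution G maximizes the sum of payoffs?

66

Planner FOC: ∂(Σu_j)/∂c_i = (Σα_j) − c_i = 0, so c_i^SO = Σα_j = 13.2 for every i; G^SO = 66.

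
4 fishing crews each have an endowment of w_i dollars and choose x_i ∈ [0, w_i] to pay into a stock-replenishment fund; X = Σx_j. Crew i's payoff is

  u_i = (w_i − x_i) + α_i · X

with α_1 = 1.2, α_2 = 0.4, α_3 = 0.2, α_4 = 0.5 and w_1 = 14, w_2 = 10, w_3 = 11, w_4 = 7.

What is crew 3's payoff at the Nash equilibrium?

∂u_i/∂x_i = α_i − 1, so crew i contributes w_i if α_i > 1, else 0.
α_i > 1 for i ∈ {1}; NE contributions (14, 0, 0, 0), X = 14.
u_3 = (11 − 0) + 0.2·14 = 13.8.

13.8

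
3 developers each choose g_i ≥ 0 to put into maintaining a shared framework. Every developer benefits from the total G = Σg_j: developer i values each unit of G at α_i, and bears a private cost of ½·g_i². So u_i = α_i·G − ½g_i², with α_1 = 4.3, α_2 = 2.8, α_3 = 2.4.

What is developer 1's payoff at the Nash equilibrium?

Developer i's FOC: ∂u_i/∂g_i = α_i − g_i = 0, so g_i* = α_i.
NE contributions = (4.3, 2.8, 2.4); G = 9.5.
u_1 = α_1·G − ½·(g_1)² = 4.3·9.5 − ½·4.3² = 31.605.

31.605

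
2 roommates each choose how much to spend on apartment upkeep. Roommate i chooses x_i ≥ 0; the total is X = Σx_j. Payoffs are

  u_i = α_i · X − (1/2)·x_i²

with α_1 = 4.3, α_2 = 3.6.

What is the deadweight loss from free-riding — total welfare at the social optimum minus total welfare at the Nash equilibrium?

Roommate i's FOC: ∂u_i/∂x_i = α_i − x_i = 0, so x_i* = α_i.
NE contributions = (4.3, 3.6); X = 7.9.
W^NE = (Σα)·X − ½Σα_i² = 7.9² − ½·31.45 = 46.685.
Planner sets x_i = Σα_j = 7.9 for every i, so X^SO = 2·7.9 = 15.8.
W^SO = (Σα)·X^SO − ½·2·(Σα)² = (2/2)·7.9² = 62.41.
Deadweight loss = W^SO − W^NE = 15.725.

15.725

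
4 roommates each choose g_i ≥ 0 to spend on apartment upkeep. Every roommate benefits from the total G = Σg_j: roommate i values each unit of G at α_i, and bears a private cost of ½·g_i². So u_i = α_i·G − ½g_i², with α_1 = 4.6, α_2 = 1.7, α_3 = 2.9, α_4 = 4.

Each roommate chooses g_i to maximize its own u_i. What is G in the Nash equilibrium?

13.2

Roommate i's FOC: ∂u_i/∂g_i = α_i − g_i = 0, so g_i* = α_i.
NE contributions = (4.6, 1.7, 2.9, 4); G = 13.2.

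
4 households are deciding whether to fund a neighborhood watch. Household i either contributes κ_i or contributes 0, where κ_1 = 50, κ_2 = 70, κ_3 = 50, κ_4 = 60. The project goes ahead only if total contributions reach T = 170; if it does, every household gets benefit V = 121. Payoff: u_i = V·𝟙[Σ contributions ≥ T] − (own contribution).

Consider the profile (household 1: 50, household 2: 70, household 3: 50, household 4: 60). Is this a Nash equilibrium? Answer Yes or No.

Total = 230 ≥ 170: provided.
Household 1 (pledges 50, payoff 71): dropping to 0 → total 180, payoff 121. Profitable deviation.

No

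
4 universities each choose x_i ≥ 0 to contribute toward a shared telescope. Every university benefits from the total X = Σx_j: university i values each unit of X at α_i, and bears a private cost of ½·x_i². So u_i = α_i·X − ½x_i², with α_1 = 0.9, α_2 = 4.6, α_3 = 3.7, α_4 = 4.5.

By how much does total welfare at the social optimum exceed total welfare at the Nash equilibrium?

215.645

University i's FOC: ∂u_i/∂x_i = α_i − x_i = 0, so x_i* = α_i.
NE contributions = (0.9, 4.6, 3.7, 4.5); X = 13.7.
W^NE = (Σα)·X − ½Σα_i² = 13.7² − ½·55.91 = 159.735.
Planner sets x_i = Σα_j = 13.7 for every i, so X^SO = 4·13.7 = 54.8.
W^SO = (Σα)·X^SO − ½·4·(Σα)² = (4/2)·13.7² = 375.38.
Deadweight loss = W^SO − W^NE = 215.645.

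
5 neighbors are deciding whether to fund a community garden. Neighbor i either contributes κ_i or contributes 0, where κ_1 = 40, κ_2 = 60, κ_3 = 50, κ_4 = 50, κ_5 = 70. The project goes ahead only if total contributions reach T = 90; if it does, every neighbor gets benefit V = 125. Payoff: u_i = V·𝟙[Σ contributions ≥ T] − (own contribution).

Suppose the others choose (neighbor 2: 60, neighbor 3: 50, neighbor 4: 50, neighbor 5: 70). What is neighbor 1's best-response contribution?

Others' total = 230 ≥ 90; contributing adds cost 40 for no extra benefit.
Best response: 0.

0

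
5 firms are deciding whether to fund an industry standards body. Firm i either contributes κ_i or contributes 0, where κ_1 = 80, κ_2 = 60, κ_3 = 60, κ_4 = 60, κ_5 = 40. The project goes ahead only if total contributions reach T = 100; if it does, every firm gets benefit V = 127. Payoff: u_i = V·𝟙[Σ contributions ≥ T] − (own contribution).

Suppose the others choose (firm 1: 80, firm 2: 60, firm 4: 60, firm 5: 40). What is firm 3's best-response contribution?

0

Others' total = 240 ≥ 100; contributing adds cost 60 for no extra benefit.
Best response: 0.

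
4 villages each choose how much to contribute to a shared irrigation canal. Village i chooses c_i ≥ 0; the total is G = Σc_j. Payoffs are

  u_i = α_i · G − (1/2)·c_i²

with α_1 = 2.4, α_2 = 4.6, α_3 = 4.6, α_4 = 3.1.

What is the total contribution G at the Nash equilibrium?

14.7

Village i's FOC: ∂u_i/∂c_i = α_i − c_i = 0, so c_i* = α_i.
NE contributions = (2.4, 4.6, 4.6, 3.1); G = 14.7.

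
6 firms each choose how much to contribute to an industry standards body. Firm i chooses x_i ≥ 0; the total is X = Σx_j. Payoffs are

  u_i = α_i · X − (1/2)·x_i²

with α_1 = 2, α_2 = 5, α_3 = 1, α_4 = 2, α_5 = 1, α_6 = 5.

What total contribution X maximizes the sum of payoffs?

Planner FOC: ∂(Σu_j)/∂x_i = (Σα_j) − x_i = 0, so x_i^SO = Σα_j = 16 for every i; X^SO = 96.

96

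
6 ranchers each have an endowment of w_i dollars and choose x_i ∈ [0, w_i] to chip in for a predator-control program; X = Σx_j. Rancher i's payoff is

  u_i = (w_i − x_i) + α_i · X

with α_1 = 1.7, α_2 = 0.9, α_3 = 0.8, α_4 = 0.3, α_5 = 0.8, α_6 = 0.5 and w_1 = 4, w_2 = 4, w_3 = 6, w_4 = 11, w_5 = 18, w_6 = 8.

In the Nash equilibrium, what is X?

∂u_i/∂x_i = α_i − 1, so rancher i contributes w_i if α_i > 1, else 0.
α_i > 1 for i ∈ {1}; NE contributions (4, 0, 0, 0, 0, 0), X = 4.

4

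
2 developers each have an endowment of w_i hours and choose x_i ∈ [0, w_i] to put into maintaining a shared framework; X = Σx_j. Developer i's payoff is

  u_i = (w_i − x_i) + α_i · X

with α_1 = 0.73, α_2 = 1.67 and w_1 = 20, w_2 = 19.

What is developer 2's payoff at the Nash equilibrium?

∂u_i/∂x_i = α_i − 1, so developer i contributes w_i if α_i > 1, else 0.
α_i > 1 for i ∈ {2}; NE contributions (0, 19), X = 19.
u_2 = (19 − 19) + 1.67·19 = 31.73.

31.73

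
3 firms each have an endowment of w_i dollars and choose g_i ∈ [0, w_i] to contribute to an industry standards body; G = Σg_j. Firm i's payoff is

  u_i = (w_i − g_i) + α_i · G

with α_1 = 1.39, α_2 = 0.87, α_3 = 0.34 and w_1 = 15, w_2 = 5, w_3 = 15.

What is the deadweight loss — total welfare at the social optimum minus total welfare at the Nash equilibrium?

∂u_i/∂g_i = α_i − 1, so firm i contributes w_i if α_i > 1, else 0.
α_i > 1 for i ∈ {1}; NE contributions (15, 0, 0), G = 15.
W^NE = Σw_i − G^NE + (Σα_i)·G^NE = 35 + 1.6·15 = 59.
Planner: ∂(Σu_j)/∂g_i = Σα_j − 1 = 1.6 > 0, so everyone contributes w_i; G^SO = 35, W^SO = 35 + 1.6·35 = 91.
Deadweight loss = 32.

32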